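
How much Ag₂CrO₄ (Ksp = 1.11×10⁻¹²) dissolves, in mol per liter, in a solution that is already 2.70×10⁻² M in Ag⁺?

Ag₂CrO₄(s) ⇌ 2 Ag⁺(aq) + CrO₄²⁻(aq)
With Ag⁺ already at 2.70×10⁻² M and s small, take [Ag⁺] ≈ 2.70×10⁻² M and [CrO₄²⁻] = s.
Ksp = [Ag⁺]^2[CrO₄²⁻] = (2.70×10⁻²)^2s
s = 1.11×10⁻¹² / (2.70×10⁻²)^2 = 1.52×10⁻⁹
s = 1.52×10⁻⁹ M

1.52×10⁻⁹ M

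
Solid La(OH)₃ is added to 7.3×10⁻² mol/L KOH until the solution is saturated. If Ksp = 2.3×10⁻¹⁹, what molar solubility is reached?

5.9×10⁻¹⁶ M

La(OH)₃(s) ⇌ La³⁺(aq) + 3 OH⁻(aq)
OH⁻ is already present at 7.3×10⁻² mol/L. If s mol/L of La(OH)₃ dissolves, [La³⁺] = s while [OH⁻] ≈ 7.3×10⁻² mol/L.
Ksp = [La³⁺][OH⁻]^3 = s(7.3×10⁻²)^3
s = 2.3×10⁻¹⁹ / (7.3×10⁻²)^3 = 5.9×10⁻¹⁶
s = 5.9×10⁻¹⁶ mol/L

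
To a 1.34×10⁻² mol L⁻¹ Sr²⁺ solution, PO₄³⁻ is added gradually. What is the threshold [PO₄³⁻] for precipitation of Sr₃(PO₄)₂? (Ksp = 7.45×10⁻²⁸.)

1.76×10⁻¹¹ M

Precipitation of each salt begins when its ion product equals Ksp.
Sr₃(PO₄)₂(s) ⇌ 3 Sr²⁺(aq) + 2 PO₄³⁻(aq)
Ksp = [Sr²⁺]^3[PO₄³⁻]^2 = [PO₄³⁻]^2(1.34×10⁻²)^3
[PO₄³⁻]^2 = 7.45×10⁻²⁸ / (1.34×10⁻²)^3 = 3.10×10⁻²²
[PO₄³⁻] = 1.76×10⁻¹¹ mol L⁻¹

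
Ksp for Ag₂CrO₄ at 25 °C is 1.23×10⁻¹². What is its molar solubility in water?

Ag₂CrO₄(s) ⇌ 2 Ag⁺(aq) + CrO₄²⁻(aq)
With molar solubility s: [Ag⁺] = 2s, [CrO₄²⁻] = s.
Ksp = [Ag⁺]^2[CrO₄²⁻] = (2s)^2 · s = 4s^3
4s^3 = 1.23×10⁻¹²  ⇒  s^3 = 3.08×10⁻¹³
s = 6.75×10⁻⁵ M

6.75×10⁻⁵ M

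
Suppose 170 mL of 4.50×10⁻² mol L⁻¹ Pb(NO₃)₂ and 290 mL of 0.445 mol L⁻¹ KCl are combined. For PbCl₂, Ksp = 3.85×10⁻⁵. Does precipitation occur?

Yes

Total volume after mixing = 170 + 290 = 460 mL.
[Pb²⁺] = (4.50×10⁻²)(170)/460 = 1.66×10⁻² mol L⁻¹
[Cl⁻] = (0.445)(290)/460 = 0.281 mol L⁻¹
Q = [Pb²⁺][Cl⁻]^2 = 1.31×10⁻³
Q = 1.31×10⁻³ > Ksp = 3.85×10⁻⁵, so the solution is supersaturated and PbCl₂ precipitates.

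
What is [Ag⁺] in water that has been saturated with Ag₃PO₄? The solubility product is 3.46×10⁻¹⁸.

Ag₃PO₄(s) ⇌ 3 Ag⁺(aq) + PO₄³⁻(aq)
Let s be the molar solubility. Then [Ag⁺] = 3s and [PO₄³⁻] = s.
Ksp = [Ag⁺]^3[PO₄³⁻] = (3s)^3 · s = 27s^4 = 3.46×10⁻¹⁸
s = 1.89×10⁻⁵ mol/L
[Ag⁺] = 3s = 5.68×10⁻⁵ mol/L

5.68×10⁻⁵ M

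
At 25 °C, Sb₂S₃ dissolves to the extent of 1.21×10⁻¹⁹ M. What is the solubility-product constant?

Ksp = 2.80×10⁻⁹³

Sb₂S₃(s) ⇌ 2 Sb³⁺(aq) + 3 S²⁻(aq)
Let s be the molar solubility. Then [Sb³⁺] = 2s and [S²⁻] = 3s.
Ksp = [Sb³⁺]^2[S²⁻]^3 = (2s)^2 · (3s)^3 = 108s^5
Ksp = 108 × (1.21×10⁻¹⁹)^5 = 2.80×10⁻⁹³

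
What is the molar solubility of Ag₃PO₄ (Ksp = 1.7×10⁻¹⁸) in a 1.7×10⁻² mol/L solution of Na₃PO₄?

1.5×10⁻⁶ M

Ag₃PO₄(s) ⇌ 3 Ag⁺(aq) + PO₄³⁻(aq)
Let s be the solubility of Ag₃PO₄ here. The common ion gives [PO₄³⁻] ≈ 1.7×10⁻² mol/L, and [Ag⁺] = 3s.
Ksp = [Ag⁺]^3[PO₄³⁻] = (3s)^3(1.7×10⁻²)
(3s)^3 = 1.7×10⁻¹⁸ / (1.7×10⁻²) = 1.0×10⁻¹⁶
s = 1.5×10⁻⁶ mol/L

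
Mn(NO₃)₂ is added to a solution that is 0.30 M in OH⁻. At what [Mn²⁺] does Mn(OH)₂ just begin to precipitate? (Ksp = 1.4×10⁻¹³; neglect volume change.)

Precipitation begins when Q = Ksp.
Mn(OH)₂(s) ⇌ Mn²⁺(aq) + 2 OH⁻(aq)
Ksp = [Mn²⁺][OH⁻]^2 = [Mn²⁺](0.30)^2
[Mn²⁺] = 1.4×10⁻¹³ / (0.30)^2 = 1.6×10⁻¹²
[Mn²⁺] = 1.6×10⁻¹² M

1.6×10⁻¹² M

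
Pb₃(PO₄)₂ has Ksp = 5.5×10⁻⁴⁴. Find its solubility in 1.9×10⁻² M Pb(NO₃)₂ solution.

Pb₃(PO₄)₂(s) ⇌ 3 Pb²⁺(aq) + 2 PO₄³⁻(aq)
Pb²⁺ is already present at 1.9×10⁻² M. If s mol/L of Pb₃(PO₄)₂ dissolves, [PO₄³⁻] = 2s while [Pb²⁺] ≈ 1.9×10⁻² M.
Ksp = [Pb²⁺]^3[PO₄³⁻]^2 = (1.9×10⁻²)^3(2s)^2
(2s)^2 = 5.5×10⁻⁴⁴ / (1.9×10⁻²)^3 = 8.0×10⁻³⁹
s = 4.5×10⁻²⁰ M

4.5×10⁻²⁰ M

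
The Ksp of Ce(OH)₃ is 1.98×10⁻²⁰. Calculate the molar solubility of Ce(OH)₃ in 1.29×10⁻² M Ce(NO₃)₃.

3.85×10⁻⁷ M

Ce(OH)₃(s) ⇌ Ce³⁺(aq) + 3 OH⁻(aq)
Ce³⁺ is already present at 1.29×10⁻² M. If s mol/L of Ce(OH)₃ dissolves, [OH⁻] = 3s while [Ce³⁺] ≈ 1.29×10⁻² M.
Ksp = [Ce³⁺][OH⁻]^3 = (1.29×10⁻²)(3s)^3
(3s)^3 = 1.98×10⁻²⁰ / (1.29×10⁻²) = 1.53×10⁻¹⁸
s = 3.85×10⁻⁷ M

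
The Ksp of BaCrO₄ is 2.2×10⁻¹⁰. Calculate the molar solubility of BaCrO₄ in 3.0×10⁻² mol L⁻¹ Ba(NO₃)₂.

7.3×10⁻⁹ M

BaCrO₄(s) ⇌ Ba²⁺(aq) + CrO₄²⁻(aq)
Let s be the solubility of BaCrO₄ here. The common ion gives [Ba²⁺] ≈ 3.0×10⁻² mol L⁻¹, and [CrO₄²⁻] = s.
Ksp = [Ba²⁺][CrO₄²⁻] = (3.0×10⁻²)s
s = 2.2×10⁻¹⁰ / (3.0×10⁻²) = 7.3×10⁻⁹
s = 7.3×10⁻⁹ mol L⁻¹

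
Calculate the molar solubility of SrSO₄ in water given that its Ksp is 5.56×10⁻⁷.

SrSO₄(s) ⇌ Sr²⁺(aq) + SO₄²⁻(aq)
Call the molar solubility s, so that [Sr²⁺] = s and [SO₄²⁻] = s.
Ksp = [Sr²⁺][SO₄²⁻] = s · s = s^2
s^2 = 5.56×10⁻⁷
s = (5.56×10⁻⁷)^(1/2) = 7.46×10⁻⁴ mol L⁻¹

7.46×10⁻⁴ M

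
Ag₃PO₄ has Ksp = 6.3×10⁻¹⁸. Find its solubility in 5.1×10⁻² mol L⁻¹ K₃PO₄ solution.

Ag₃PO₄(s) ⇌ 3 Ag⁺(aq) + PO₄³⁻(aq)
PO₄³⁻ is already present at 5.1×10⁻² mol L⁻¹. If s mol/L of Ag₃PO₄ dissolves, [Ag⁺] = 3s while [PO₄³⁻] ≈ 5.1×10⁻² mol L⁻¹.
Ksp = [Ag⁺]^3[PO₄³⁻] = (3s)^3(5.1×10⁻²)
(3s)^3 = 6.3×10⁻¹⁸ / (5.1×10⁻²) = 1.2×10⁻¹⁶
s = 1.7×10⁻⁶ mol L⁻¹

1.7×10⁻⁶ M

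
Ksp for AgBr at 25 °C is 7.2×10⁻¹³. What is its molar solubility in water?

AgBr(s) ⇌ Ag⁺(aq) + Br⁻(aq)
If s mol/L of AgBr dissolves, [Ag⁺] = s and [Br⁻] = s.
Ksp = [Ag⁺][Br⁻] = s · s = s^2
s^2 = 7.2×10⁻¹³
s = 8.5×10⁻⁷ mol L⁻¹

8.5×10⁻⁷ M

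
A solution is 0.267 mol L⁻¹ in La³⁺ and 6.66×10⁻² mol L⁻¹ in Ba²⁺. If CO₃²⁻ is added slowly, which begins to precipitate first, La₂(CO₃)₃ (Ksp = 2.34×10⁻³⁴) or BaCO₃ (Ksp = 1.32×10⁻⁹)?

Precipitation of each salt begins when its ion product equals Ksp.
For La₂(CO₃)₃: [CO₃²⁻] = (Ksp/[La³⁺]^2)^(1/3) = 1.49×10⁻¹¹ mol L⁻¹
For BaCO₃: [CO₃²⁻] = (Ksp/[Ba²⁺]) = 1.98×10⁻⁸ mol L⁻¹
La₂(CO₃)₃ requires the lower [CO₃²⁻], so it precipitates first.

La₂(CO₃)₃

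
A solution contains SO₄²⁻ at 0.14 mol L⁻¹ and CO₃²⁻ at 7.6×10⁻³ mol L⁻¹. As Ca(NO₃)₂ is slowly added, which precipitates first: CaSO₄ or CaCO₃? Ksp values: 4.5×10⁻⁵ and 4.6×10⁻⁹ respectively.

CaCO₃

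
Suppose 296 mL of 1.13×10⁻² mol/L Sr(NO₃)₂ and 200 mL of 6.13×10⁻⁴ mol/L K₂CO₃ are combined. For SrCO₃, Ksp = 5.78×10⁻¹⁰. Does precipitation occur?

The combined volume is 496 mL.
[Sr²⁺] = (1.13×10⁻²)(296)/496 = 6.74×10⁻³ mol/L
[CO₃²⁻] = (6.13×10⁻⁴)(200)/496 = 2.47×10⁻⁴ mol/L
Q = [Sr²⁺][CO₃²⁻] = 1.67×10⁻⁶
Since Q (1.67×10⁻⁶) exceeds Ksp (5.78×10⁻¹⁰), SrCO₃ will precipitate.

Yes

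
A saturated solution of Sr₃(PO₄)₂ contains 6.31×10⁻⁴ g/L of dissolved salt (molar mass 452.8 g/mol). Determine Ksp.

Ksp = 5.68×10⁻²⁸

Molar solubility s = (6.31×10⁻⁴ g/L) / (452.8 g/mol) = 1.3936×10⁻⁶ mol/L
Sr₃(PO₄)₂(s) ⇌ 3 Sr²⁺(aq) + 2 PO₄³⁻(aq)
Let s be the molar solubility. Then [Sr²⁺] = 3s and [PO₄³⁻] = 2s.
Ksp = [Sr²⁺]^3[PO₄³⁻]^2 = (3s)^3 · (2s)^2 = 108s^5
Ksp = 108 × (1.3936×10⁻⁶)^5 = 5.68×10⁻²⁸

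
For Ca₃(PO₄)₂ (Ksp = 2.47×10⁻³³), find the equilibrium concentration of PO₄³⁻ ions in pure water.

2.36×10⁻⁷ M

Ca₃(PO₄)₂(s) ⇌ 3 Ca²⁺(aq) + 2 PO₄³⁻(aq)
Call the molar solubility s, so that [Ca²⁺] = 3s and [PO₄³⁻] = 2s.
Ksp = [Ca²⁺]^3[PO₄³⁻]^2 = (3s)^3 · (2s)^2 = 108s^5 = 2.47×10⁻³³
s = 1.18×10⁻⁷ mol L⁻¹
[PO₄³⁻] = 2s = 2.36×10⁻⁷ mol L⁻¹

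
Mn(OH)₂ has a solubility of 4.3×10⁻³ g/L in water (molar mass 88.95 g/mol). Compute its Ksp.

Ksp = 4.5×10⁻¹³

Convert to molarity: s = 4.3×10⁻³ / 88.95 = 4.834×10⁻⁵ mol/L
Mn(OH)₂(s) ⇌ Mn²⁺(aq) + 2 OH⁻(aq)
With molar solubility s: [Mn²⁺] = s, [OH⁻] = 2s.
Ksp = [Mn²⁺][OH⁻]^2 = s · (2s)^2 = 4s^3
Ksp = 4 × (4.834×10⁻⁵)^3 = 4.5×10⁻¹³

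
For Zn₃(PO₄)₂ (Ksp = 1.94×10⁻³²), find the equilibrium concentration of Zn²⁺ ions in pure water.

5.35×10⁻⁷ M

Zn₃(PO₄)₂(s) ⇌ 3 Zn²⁺(aq) + 2 PO₄³⁻(aq)
With molar solubility s: [Zn²⁺] = 3s, [PO₄³⁻] = 2s.
Ksp = [Zn²⁺]^3[PO₄³⁻]^2 = (3s)^3 · (2s)^2 = 108s^5 = 1.94×10⁻³²
s = 1.78×10⁻⁷ M
[Zn²⁺] = 3s = 5.35×10⁻⁷ M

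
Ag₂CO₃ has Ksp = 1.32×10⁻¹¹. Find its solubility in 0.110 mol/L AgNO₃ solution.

1.09×10⁻⁹ M

Ag₂CO₃(s) ⇌ 2 Ag⁺(aq) + CO₃²⁻(aq)
With Ag⁺ already at 0.110 mol/L and s small, take [Ag⁺] ≈ 0.110 mol/L and [CO₃²⁻] = s.
Ksp = [Ag⁺]^2[CO₃²⁻] = (0.110)^2s
s = 1.32×10⁻¹¹ / (0.110)^2 = 1.09×10⁻⁹
s = 1.09×10⁻⁹ mol/L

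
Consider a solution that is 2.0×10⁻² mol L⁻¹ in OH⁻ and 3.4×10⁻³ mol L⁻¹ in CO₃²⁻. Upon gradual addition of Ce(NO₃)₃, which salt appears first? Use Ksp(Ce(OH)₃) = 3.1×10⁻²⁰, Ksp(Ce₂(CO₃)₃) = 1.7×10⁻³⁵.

Ce(OH)₃

The threshold for precipitation is Q = Ksp.
For Ce(OH)₃: [Ce³⁺] = (Ksp/[OH⁻]^3) = 3.9×10⁻¹⁵ mol L⁻¹
For Ce₂(CO₃)₃: [Ce³⁺] = (Ksp/[CO₃²⁻]^3)^(1/2) = 2.1×10⁻¹⁴ mol L⁻¹
Ce(OH)₃ requires the lower [Ce³⁺], so it precipitates first.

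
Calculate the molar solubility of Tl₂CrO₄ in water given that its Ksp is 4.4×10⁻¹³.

Tl₂CrO₄(s) ⇌ 2 Tl⁺(aq) + CrO₄²⁻(aq)
With molar solubility s: [Tl⁺] = 2s, [CrO₄²⁻] = s.
Ksp = [Tl⁺]^2[CrO₄²⁻] = (2s)^2 · s = 4s^3
4s^3 = 4.4×10⁻¹³  ⇒  s^3 = 1.1×10⁻¹³
s = (1.1×10⁻¹³)^(1/3) = 4.8×10⁻⁵ M

4.8×10⁻⁵ M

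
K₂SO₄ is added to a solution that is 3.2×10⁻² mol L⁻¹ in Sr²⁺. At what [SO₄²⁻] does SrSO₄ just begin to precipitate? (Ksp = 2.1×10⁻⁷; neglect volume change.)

6.6×10⁻⁶ M

A salt starts to precipitate once the ion product Q reaches its Ksp.
SrSO₄(s) ⇌ Sr²⁺(aq) + SO₄²⁻(aq)
Ksp = [Sr²⁺][SO₄²⁻] = [SO₄²⁻](3.2×10⁻²)
[SO₄²⁻] = 2.1×10⁻⁷ / (3.2×10⁻²) = 6.6×10⁻⁶
[SO₄²⁻] = 6.6×10⁻⁶ mol L⁻¹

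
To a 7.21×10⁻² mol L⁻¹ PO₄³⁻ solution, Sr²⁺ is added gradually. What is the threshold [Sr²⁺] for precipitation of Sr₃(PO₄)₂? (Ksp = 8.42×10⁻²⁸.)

5.45×10⁻⁹ M

Precipitation of each salt begins when its ion product equals Ksp.
Sr₃(PO₄)₂(s) ⇌ 3 Sr²⁺(aq) + 2 PO₄³⁻(aq)
Ksp = [Sr²⁺]^3[PO₄³⁻]^2 = [Sr²⁺]^3(7.21×10⁻²)^2
[Sr²⁺]^3 = 8.42×10⁻²⁸ / (7.21×10⁻²)^2 = 1.62×10⁻²⁵
[Sr²⁺] = 5.45×10⁻⁹ mol L⁻¹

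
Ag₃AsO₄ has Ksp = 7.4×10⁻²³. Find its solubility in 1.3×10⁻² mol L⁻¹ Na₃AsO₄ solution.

Ag₃AsO₄(s) ⇌ 3 Ag⁺(aq) + AsO₄³⁻(aq)
With AsO₄³⁻ already at 1.3×10⁻² mol L⁻¹ and s small, take [AsO₄³⁻] ≈ 1.3×10⁻² mol L⁻¹ and [Ag⁺] = 3s.
Ksp = [Ag⁺]^3[AsO₄³⁻] = (3s)^3(1.3×10⁻²)
(3s)^3 = 7.4×10⁻²³ / (1.3×10⁻²) = 5.7×10⁻²¹
s = 6.0×10⁻⁸ mol L⁻¹

6.0×10⁻⁸ M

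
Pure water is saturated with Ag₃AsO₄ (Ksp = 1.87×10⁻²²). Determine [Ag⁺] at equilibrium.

4.87×10⁻⁶ M

Ag₃AsO₄(s) ⇌ 3 Ag⁺(aq) + AsO₄³⁻(aq)
With molar solubility s: [Ag⁺] = 3s, [AsO₄³⁻] = s.
Ksp = [Ag⁺]^3[AsO₄³⁻] = (3s)^3 · s = 27s^4 = 1.87×10⁻²²
s = 1.62×10⁻⁶ M
[Ag⁺] = 3s = 4.87×10⁻⁶ M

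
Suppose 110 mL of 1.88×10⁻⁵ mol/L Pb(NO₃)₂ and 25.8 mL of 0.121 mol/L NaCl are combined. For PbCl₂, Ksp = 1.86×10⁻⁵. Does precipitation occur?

The combined volume is 135.8 mL.
[Pb²⁺] = (1.88×10⁻⁵)(110)/135.8 = 1.52×10⁻⁵ mol/L
[Cl⁻] = (0.121)(25.8)/135.8 = 2.30×10⁻² mol/L
Q = [Pb²⁺][Cl⁻]^2 = 8.05×10⁻⁹
Q = 8.05×10⁻⁹ < Ksp = 1.86×10⁻⁵, so the solution is unsaturated and no precipitate forms.

No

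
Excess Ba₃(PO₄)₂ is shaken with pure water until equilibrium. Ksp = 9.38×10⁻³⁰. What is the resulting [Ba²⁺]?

1.84×10⁻⁶ M

Ba₃(PO₄)₂(s) ⇌ 3 Ba²⁺(aq) + 2 PO₄³⁻(aq)
Call the molar solubility s, so that [Ba²⁺] = 3s and [PO₄³⁻] = 2s.
Ksp = [Ba²⁺]^3[PO₄³⁻]^2 = (3s)^3 · (2s)^2 = 108s^5 = 9.38×10⁻³⁰
s = 6.13×10⁻⁷ mol L⁻¹
[Ba²⁺] = 3s = 1.84×10⁻⁶ mol L⁻¹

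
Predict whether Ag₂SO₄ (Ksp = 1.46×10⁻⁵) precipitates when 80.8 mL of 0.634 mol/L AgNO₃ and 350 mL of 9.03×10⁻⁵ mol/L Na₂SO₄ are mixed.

After mixing, V = 80.8 mL + 350 mL = 430.8 mL.
[Ag⁺] = (0.634)(80.8)/430.8 = 0.119 mol/L
[SO₄²⁻] = (9.03×10⁻⁵)(350)/430.8 = 7.34×10⁻⁵ mol/L
Q = [Ag⁺]^2[SO₄²⁻] = 1.04×10⁻⁶
Q = 1.04×10⁻⁶ < Ksp = 1.46×10⁻⁵, so the solution is unsaturated and no precipitate forms.

No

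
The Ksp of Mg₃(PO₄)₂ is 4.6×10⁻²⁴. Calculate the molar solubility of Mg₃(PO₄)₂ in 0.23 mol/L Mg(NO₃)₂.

9.7×10⁻¹² M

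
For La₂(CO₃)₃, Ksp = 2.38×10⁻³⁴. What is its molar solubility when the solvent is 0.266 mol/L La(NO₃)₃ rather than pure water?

4.99×10⁻¹² M

La₂(CO₃)₃(s) ⇌ 2 La³⁺(aq) + 3 CO₃²⁻(aq)
La³⁺ is already present at 0.266 mol/L. If s mol/L of La₂(CO₃)₃ dissolves, [CO₃²⁻] = 3s while [La³⁺] ≈ 0.266 mol/L.
Ksp = [La³⁺]^2[CO₃²⁻]^3 = (0.266)^2(3s)^3
(3s)^3 = 2.38×10⁻³⁴ / (0.266)^2 = 3.36×10⁻³³
s = 4.99×10⁻¹² mol/L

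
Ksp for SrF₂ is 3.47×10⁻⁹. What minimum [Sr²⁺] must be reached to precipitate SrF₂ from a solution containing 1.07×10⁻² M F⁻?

Precipitation begins when Q = Ksp.
SrF₂(s) ⇌ Sr²⁺(aq) + 2 F⁻(aq)
Ksp = [Sr²⁺][F⁻]^2 = [Sr²⁺](1.07×10⁻²)^2
[Sr²⁺] = 3.47×10⁻⁹ / (1.07×10⁻²)^2 = 3.03×10⁻⁵
[Sr²⁺] = 3.03×10⁻⁵ M

3.03×10⁻⁵ M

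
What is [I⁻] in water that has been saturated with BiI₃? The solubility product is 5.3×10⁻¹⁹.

3.6×10⁻⁵ M

BiI₃(s) ⇌ Bi³⁺(aq) + 3 I⁻(aq)
Let s be the molar solubility. Then [Bi³⁺] = s and [I⁻] = 3s.
Ksp = [Bi³⁺][I⁻]^3 = s · (3s)^3 = 27s^4 = 5.3×10⁻¹⁹
s = 1.2×10⁻⁵ mol/L
[I⁻] = 3s = 3.6×10⁻⁵ mol/L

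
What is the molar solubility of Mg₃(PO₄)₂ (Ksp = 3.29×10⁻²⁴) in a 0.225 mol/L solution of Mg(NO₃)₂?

8.50×10⁻¹² M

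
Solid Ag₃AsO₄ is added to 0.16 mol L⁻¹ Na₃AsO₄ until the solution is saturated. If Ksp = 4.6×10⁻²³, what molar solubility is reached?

Ag₃AsO₄(s) ⇌ 3 Ag⁺(aq) + AsO₄³⁻(aq)
AsO₄³⁻ is already present at 0.16 mol L⁻¹. If s mol/L of Ag₃AsO₄ dissolves, [Ag⁺] = 3s while [AsO₄³⁻] ≈ 0.16 mol L⁻¹.
Ksp = [Ag⁺]^3[AsO₄³⁻] = (3s)^3(0.16)
(3s)^3 = 4.6×10⁻²³ / (0.16) = 2.9×10⁻²²
s = 2.2×10⁻⁸ mol L⁻¹

2.2×10⁻⁸ M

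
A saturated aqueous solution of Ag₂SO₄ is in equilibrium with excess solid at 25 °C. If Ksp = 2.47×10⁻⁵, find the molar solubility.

1.83×10⁻² M

Ag₂SO₄(s) ⇌ 2 Ag⁺(aq) + SO₄²⁻(aq)
Call the molar solubility s, so that [Ag⁺] = 2s and [SO₄²⁻] = s.
Ksp = [Ag⁺]^2[SO₄²⁻] = (2s)^2 · s = 4s^3
4s^3 = 2.47×10⁻⁵  ⇒  s^3 = 6.18×10⁻⁶
s = (6.18×10⁻⁶)^(1/3) = 1.83×10⁻² M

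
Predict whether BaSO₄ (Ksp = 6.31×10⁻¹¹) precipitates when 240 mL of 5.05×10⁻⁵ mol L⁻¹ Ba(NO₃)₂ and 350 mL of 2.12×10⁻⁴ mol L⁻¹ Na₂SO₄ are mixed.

The combined volume is 590 mL.
[Ba²⁺] = (5.05×10⁻⁵)(240)/590 = 2.05×10⁻⁵ mol L⁻¹
[SO₄²⁻] = (2.12×10⁻⁴)(350)/590 = 1.26×10⁻⁴ mol L⁻¹
Q = [Ba²⁺][SO₄²⁻] = 2.58×10⁻⁹
Since Q (2.58×10⁻⁹) exceeds Ksp (6.31×10⁻¹¹), BaSO₄ will precipitate.

Yes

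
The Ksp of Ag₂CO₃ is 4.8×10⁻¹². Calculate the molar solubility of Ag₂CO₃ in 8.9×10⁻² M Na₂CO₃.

Ag₂CO₃(s) ⇌ 2 Ag⁺(aq) + CO₃²⁻(aq)
The solution already contains CO₃²⁻ at 8.9×10⁻² M. Let s be the molar solubility of Ag₂CO₃.
[CO₃²⁻] ≈ 8.9×10⁻² M (common ion dominates); [Ag⁺] = 2s.
Ksp = [Ag⁺]^2[CO₃²⁻] = (2s)^2(8.9×10⁻²)
(2s)^2 = 4.8×10⁻¹² / (8.9×10⁻²) = 5.4×10⁻¹¹
s = 3.7×10⁻⁶ M

3.7×10⁻⁶ M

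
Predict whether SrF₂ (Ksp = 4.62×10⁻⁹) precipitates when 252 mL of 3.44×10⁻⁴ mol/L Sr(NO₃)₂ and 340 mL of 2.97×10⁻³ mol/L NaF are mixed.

No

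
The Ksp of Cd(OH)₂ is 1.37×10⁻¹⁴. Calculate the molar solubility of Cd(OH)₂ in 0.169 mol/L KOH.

4.80×10⁻¹³ M

Cd(OH)₂(s) ⇌ Cd²⁺(aq) + 2 OH⁻(aq)
OH⁻ is already present at 0.169 mol/L. If s mol/L of Cd(OH)₂ dissolves, [Cd²⁺] = s while [OH⁻] ≈ 0.169 mol/L.
Ksp = [Cd²⁺][OH⁻]^2 = s(0.169)^2
s = 1.37×10⁻¹⁴ / (0.169)^2 = 4.80×10⁻¹³
s = 4.80×10⁻¹³ mol/L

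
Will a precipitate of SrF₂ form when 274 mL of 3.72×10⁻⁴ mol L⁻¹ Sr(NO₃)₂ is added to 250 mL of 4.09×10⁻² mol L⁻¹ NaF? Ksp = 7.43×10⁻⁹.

After mixing, V = 274 mL + 250 mL = 524 mL.
[Sr²⁺] = (3.72×10⁻⁴)(274)/524 = 1.95×10⁻⁴ mol L⁻¹
[F⁻] = (4.09×10⁻²)(250)/524 = 1.95×10⁻² mol L⁻¹
Q = [Sr²⁺][F⁻]^2 = 7.41×10⁻⁸
Because Q > Ksp (7.41×10⁻⁸ vs 7.43×10⁻⁹), a precipitate of SrF₂ forms.

Yes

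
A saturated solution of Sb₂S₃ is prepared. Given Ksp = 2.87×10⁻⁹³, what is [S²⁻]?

3.65×10⁻¹⁹ M

Sb₂S₃(s) ⇌ 2 Sb³⁺(aq) + 3 S²⁻(aq)
If s mol/L of Sb₂S₃ dissolves, [Sb³⁺] = 2s and [S²⁻] = 3s.
Ksp = [Sb³⁺]^2[S²⁻]^3 = (2s)^2 · (3s)^3 = 108s^5 = 2.87×10⁻⁹³
s = 1.22×10⁻¹⁹ mol L⁻¹
[S²⁻] = 3s = 3.65×10⁻¹⁹ mol L⁻¹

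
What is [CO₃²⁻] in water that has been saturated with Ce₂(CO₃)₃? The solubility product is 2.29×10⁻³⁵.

Ce₂(CO₃)₃(s) ⇌ 2 Ce³⁺(aq) + 3 CO₃²⁻(aq)
For each mole of Ce₂(CO₃)₃ that dissolves per liter, [Ce³⁺] = 2s and [CO₃²⁻] = 3s; let s denote this solubility.
Ksp = [Ce³⁺]^2[CO₃²⁻]^3 = (2s)^2 · (3s)^3 = 108s^5 = 2.29×10⁻³⁵
s = 4.63×10⁻⁸ M
[CO₃²⁻] = 3s = 1.39×10⁻⁷ M

1.39×10⁻⁷ M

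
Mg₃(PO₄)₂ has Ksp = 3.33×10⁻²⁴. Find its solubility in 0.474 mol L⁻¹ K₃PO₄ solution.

Mg₃(PO₄)₂(s) ⇌ 3 Mg²⁺(aq) + 2 PO₄³⁻(aq)
The solution already contains PO₄³⁻ at 0.474 mol L⁻¹. Let s be the molar solubility of Mg₃(PO₄)₂.
[PO₄³⁻] ≈ 0.474 mol L⁻¹ (common ion dominates); [Mg²⁺] = 3s.
Ksp = [Mg²⁺]^3[PO₄³⁻]^2 = (3s)^3(0.474)^2
(3s)^3 = 3.33×10⁻²⁴ / (0.474)^2 = 1.48×10⁻²³
s = 8.19×10⁻⁹ mol L⁻¹

8.19×10⁻⁹ M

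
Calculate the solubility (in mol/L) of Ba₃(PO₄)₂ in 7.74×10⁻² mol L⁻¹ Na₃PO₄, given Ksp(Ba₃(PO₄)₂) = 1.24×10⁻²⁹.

4.25×10⁻¹⁰ M

Ba₃(PO₄)₂(s) ⇌ 3 Ba²⁺(aq) + 2 PO₄³⁻(aq)
PO₄³⁻ is already present at 7.74×10⁻² mol L⁻¹. If s mol/L of Ba₃(PO₄)₂ dissolves, [Ba²⁺] = 3s while [PO₄³⁻] ≈ 7.74×10⁻² mol L⁻¹.
Ksp = [Ba²⁺]^3[PO₄³⁻]^2 = (3s)^3(7.74×10⁻²)^2
(3s)^3 = 1.24×10⁻²⁹ / (7.74×10⁻²)^2 = 2.07×10⁻²⁷
s = 4.25×10⁻¹⁰ mol L⁻¹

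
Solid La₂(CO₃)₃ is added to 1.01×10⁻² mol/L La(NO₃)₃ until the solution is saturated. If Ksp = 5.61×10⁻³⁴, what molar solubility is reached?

5.88×10⁻¹¹ M

La₂(CO₃)₃(s) ⇌ 2 La³⁺(aq) + 3 CO₃²⁻(aq)
With La³⁺ already at 1.01×10⁻² mol/L and s small, take [La³⁺] ≈ 1.01×10⁻² mol/L and [CO₃²⁻] = 3s.
Ksp = [La³⁺]^2[CO₃²⁻]^3 = (1.01×10⁻²)^2(3s)^3
(3s)^3 = 5.61×10⁻³⁴ / (1.01×10⁻²)^2 = 5.50×10⁻³⁰
s = 5.88×10⁻¹¹ mol/L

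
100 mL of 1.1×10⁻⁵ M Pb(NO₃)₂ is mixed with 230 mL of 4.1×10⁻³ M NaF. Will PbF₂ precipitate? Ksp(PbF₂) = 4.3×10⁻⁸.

The combined volume is 330 mL.
[Pb²⁺] = (1.1×10⁻⁵)(100)/330 = 3.3×10⁻⁶ M
[F⁻] = (4.1×10⁻³)(230)/330 = 2.9×10⁻³ M
Q = [Pb²⁺][F⁻]^2 = 2.7×10⁻¹¹
Since Q (2.7×10⁻¹¹) is less than Ksp (4.3×10⁻⁸), no PbF₂ precipitates.

No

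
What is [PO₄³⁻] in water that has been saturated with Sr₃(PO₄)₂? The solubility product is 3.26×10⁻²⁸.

2.49×10⁻⁶ M

Sr₃(PO₄)₂(s) ⇌ 3 Sr²⁺(aq) + 2 PO₄³⁻(aq)
Let s be the molar solubility. Then [Sr²⁺] = 3s and [PO₄³⁻] = 2s.
Ksp = [Sr²⁺]^3[PO₄³⁻]^2 = (3s)^3 · (2s)^2 = 108s^5 = 3.26×10⁻²⁸
s = 1.25×10⁻⁶ M
[PO₄³⁻] = 2s = 2.49×10⁻⁶ M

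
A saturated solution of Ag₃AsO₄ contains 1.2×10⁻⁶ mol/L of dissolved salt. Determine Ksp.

Ksp = 5.6×10⁻²³

Ag₃AsO₄(s) ⇌ 3 Ag⁺(aq) + AsO₄³⁻(aq)
For each mole of Ag₃AsO₄ that dissolves per liter, [Ag⁺] = 3s and [AsO₄³⁻] = s; let s denote this solubility.
Ksp = [Ag⁺]^3[AsO₄³⁻] = (3s)^3 · s = 27s^4
Ksp = 27 × (1.2×10⁻⁶)^4 = 5.6×10⁻²³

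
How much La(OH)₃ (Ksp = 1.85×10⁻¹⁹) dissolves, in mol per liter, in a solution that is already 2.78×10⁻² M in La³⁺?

La(OH)₃(s) ⇌ La³⁺(aq) + 3 OH⁻(aq)
With La³⁺ already at 2.78×10⁻² M and s small, take [La³⁺] ≈ 2.78×10⁻² M and [OH⁻] = 3s.
Ksp = [La³⁺][OH⁻]^3 = (2.78×10⁻²)(3s)^3
(3s)^3 = 1.85×10⁻¹⁹ / (2.78×10⁻²) = 6.65×10⁻¹⁸
s = 6.27×10⁻⁷ M

6.27×10⁻⁷ M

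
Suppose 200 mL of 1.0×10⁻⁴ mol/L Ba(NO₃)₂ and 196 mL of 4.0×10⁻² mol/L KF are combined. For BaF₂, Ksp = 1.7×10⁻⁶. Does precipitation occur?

No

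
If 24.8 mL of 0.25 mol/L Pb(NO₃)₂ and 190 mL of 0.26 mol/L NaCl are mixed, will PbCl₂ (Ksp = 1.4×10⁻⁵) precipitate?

Yes

After mixing, V = 24.8 mL + 190 mL = 214.8 mL.
[Pb²⁺] = (0.25)(24.8)/214.8 = 2.9×10⁻² mol/L
[Cl⁻] = (0.26)(190)/214.8 = 0.23 mol/L
Q = [Pb²⁺][Cl⁻]^2 = 1.5×10⁻³
Q = 1.5×10⁻³ > Ksp = 1.4×10⁻⁵, so the solution is supersaturated and PbCl₂ precipitates.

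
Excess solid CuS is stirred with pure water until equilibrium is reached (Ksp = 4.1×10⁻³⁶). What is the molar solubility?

CuS(s) ⇌ Cu²⁺(aq) + S²⁻(aq)
Call the molar solubility s, so that [Cu²⁺] = s and [S²⁻] = s.
Ksp = [Cu²⁺][S²⁻] = s · s = s^2
s^2 = 4.1×10⁻³⁶
s = (4.1×10⁻³⁶)^(1/2) = 2.0×10⁻¹⁸ mol L⁻¹

2.0×10⁻¹⁸ M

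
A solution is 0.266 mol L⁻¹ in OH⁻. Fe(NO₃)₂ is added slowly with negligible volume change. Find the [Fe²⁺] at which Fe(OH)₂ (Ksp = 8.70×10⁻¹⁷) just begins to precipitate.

Each salt precipitates once Q = Ksp for that salt.
Fe(OH)₂(s) ⇌ Fe²⁺(aq) + 2 OH⁻(aq)
Ksp = [Fe²⁺][OH⁻]^2 = [Fe²⁺](0.266)^2
[Fe²⁺] = 8.70×10⁻¹⁷ / (0.266)^2 = 1.23×10⁻¹⁵
[Fe²⁺] = 1.23×10⁻¹⁵ mol L⁻¹

1.23×10⁻¹⁵ M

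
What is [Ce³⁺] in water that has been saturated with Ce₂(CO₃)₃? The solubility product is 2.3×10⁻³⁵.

Ce₂(CO₃)₃(s) ⇌ 2 Ce³⁺(aq) + 3 CO₃²⁻(aq)
With molar solubility s: [Ce³⁺] = 2s, [CO₃²⁻] = 3s.
Ksp = [Ce³⁺]^2[CO₃²⁻]^3 = (2s)^2 · (3s)^3 = 108s^5 = 2.3×10⁻³⁵
s = 4.6×10⁻⁸ M
[Ce³⁺] = 2s = 9.3×10⁻⁸ M

9.3×10⁻⁸ M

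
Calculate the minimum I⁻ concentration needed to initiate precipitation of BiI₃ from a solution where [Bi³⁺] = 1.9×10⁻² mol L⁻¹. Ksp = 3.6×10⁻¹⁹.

2.7×10⁻⁶ M

Each salt precipitates once Q = Ksp for that salt.
BiI₃(s) ⇌ Bi³⁺(aq) + 3 I⁻(aq)
Ksp = [Bi³⁺][I⁻]^3 = [I⁻]^3(1.9×10⁻²)
[I⁻]^3 = 3.6×10⁻¹⁹ / (1.9×10⁻²) = 1.9×10⁻¹⁷
[I⁻] = 2.7×10⁻⁶ mol L⁻¹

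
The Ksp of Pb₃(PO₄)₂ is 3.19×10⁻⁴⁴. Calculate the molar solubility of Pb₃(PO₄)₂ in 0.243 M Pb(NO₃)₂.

7.46×10⁻²² M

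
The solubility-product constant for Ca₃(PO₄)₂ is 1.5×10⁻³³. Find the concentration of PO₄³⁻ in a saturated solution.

Ca₃(PO₄)₂(s) ⇌ 3 Ca²⁺(aq) + 2 PO₄³⁻(aq)
Let s be the molar solubility. Then [Ca²⁺] = 3s and [PO₄³⁻] = 2s.
Ksp = [Ca²⁺]^3[PO₄³⁻]^2 = (3s)^3 · (2s)^2 = 108s^5 = 1.5×10⁻³³
s = 1.1×10⁻⁷ M
[PO₄³⁻] = 2s = 2.1×10⁻⁷ M

2.1×10⁻⁷ M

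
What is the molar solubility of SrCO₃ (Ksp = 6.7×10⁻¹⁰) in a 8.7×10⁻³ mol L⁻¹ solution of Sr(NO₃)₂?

SrCO₃(s) ⇌ Sr²⁺(aq) + CO₃²⁻(aq)
The solution already contains Sr²⁺ at 8.7×10⁻³ mol L⁻¹. Let s be the molar solubility of SrCO₃.
[Sr²⁺] ≈ 8.7×10⁻³ mol L⁻¹ (common ion dominates); [CO₃²⁻] = s.
Ksp = [Sr²⁺][CO₃²⁻] = (8.7×10⁻³)s
s = 6.7×10⁻¹⁰ / (8.7×10⁻³) = 7.7×10⁻⁸
s = 7.7×10⁻⁸ mol L⁻¹

7.7×10⁻⁸ M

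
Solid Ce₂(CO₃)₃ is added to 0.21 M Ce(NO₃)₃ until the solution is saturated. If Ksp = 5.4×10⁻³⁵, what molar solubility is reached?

3.6×10⁻¹² M

Ce₂(CO₃)₃(s) ⇌ 2 Ce³⁺(aq) + 3 CO₃²⁻(aq)
The solution already contains Ce³⁺ at 0.21 M. Let s be the molar solubility of Ce₂(CO₃)₃.
[Ce³⁺] ≈ 0.21 M (common ion dominates); [CO₃²⁻] = 3s.
Ksp = [Ce³⁺]^2[CO₃²⁻]^3 = (0.21)^2(3s)^3
(3s)^3 = 5.4×10⁻³⁵ / (0.21)^2 = 1.2×10⁻³³
s = 3.6×10⁻¹² M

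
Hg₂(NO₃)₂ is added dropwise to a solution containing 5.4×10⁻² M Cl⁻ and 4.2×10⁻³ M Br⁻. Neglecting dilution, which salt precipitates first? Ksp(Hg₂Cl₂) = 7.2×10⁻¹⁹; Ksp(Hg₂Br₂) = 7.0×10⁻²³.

The threshold for precipitation is Q = Ksp.
For Hg₂Cl₂: [Hg₂²⁺] = (Ksp/[Cl⁻]^2) = 2.5×10⁻¹⁶ M
For Hg₂Br₂: [Hg₂²⁺] = (Ksp/[Br⁻]^2) = 4.0×10⁻¹⁸ M
Since Hg₂Br₂ needs less Hg₂²⁺ to reach saturation, it precipitates first.

Hg₂Br₂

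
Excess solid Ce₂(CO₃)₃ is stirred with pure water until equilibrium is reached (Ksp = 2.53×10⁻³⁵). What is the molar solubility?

Ce₂(CO₃)₃(s) ⇌ 2 Ce³⁺(aq) + 3 CO₃²⁻(aq)
Let s be the molar solubility. Then [Ce³⁺] = 2s and [CO₃²⁻] = 3s.
Ksp = [Ce³⁺]^2[CO₃²⁻]^3 = (2s)^2 · (3s)^3 = 108s^5
108s^5 = 2.53×10⁻³⁵  ⇒  s^5 = 2.34×10⁻³⁷
s = 4.72×10⁻⁸ mol L⁻¹

4.72×10⁻⁸ M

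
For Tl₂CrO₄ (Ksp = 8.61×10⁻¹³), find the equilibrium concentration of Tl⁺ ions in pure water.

Tl₂CrO₄(s) ⇌ 2 Tl⁺(aq) + CrO₄²⁻(aq)
If s mol/L of Tl₂CrO₄ dissolves, [Tl⁺] = 2s and [CrO₄²⁻] = s.
Ksp = [Tl⁺]^2[CrO₄²⁻] = (2s)^2 · s = 4s^3 = 8.61×10⁻¹³
s = 5.99×10⁻⁵ M
[Tl⁺] = 2s = 1.20×10⁻⁴ M

1.20×10⁻⁴ M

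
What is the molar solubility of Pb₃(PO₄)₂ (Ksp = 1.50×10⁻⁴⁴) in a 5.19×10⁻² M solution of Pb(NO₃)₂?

5.18×10⁻²¹ M

Pb₃(PO₄)₂(s) ⇌ 3 Pb²⁺(aq) + 2 PO₄³⁻(aq)
With Pb²⁺ already at 5.19×10⁻² M and s small, take [Pb²⁺] ≈ 5.19×10⁻² M and [PO₄³⁻] = 2s.
Ksp = [Pb²⁺]^3[PO₄³⁻]^2 = (5.19×10⁻²)^3(2s)^2
(2s)^2 = 1.50×10⁻⁴⁴ / (5.19×10⁻²)^3 = 1.07×10⁻⁴⁰
s = 5.18×10⁻²¹ M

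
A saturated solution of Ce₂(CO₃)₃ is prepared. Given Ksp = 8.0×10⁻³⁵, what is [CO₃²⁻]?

Ce₂(CO₃)₃(s) ⇌ 2 Ce³⁺(aq) + 3 CO₃²⁻(aq)
Call the molar solubility s, so that [Ce³⁺] = 2s and [CO₃²⁻] = 3s.
Ksp = [Ce³⁺]^2[CO₃²⁻]^3 = (2s)^2 · (3s)^3 = 108s^5 = 8.0×10⁻³⁵
s = 5.9×10⁻⁸ mol/L
[CO₃²⁻] = 3s = 1.8×10⁻⁷ mol/L

1.8×10⁻⁷ M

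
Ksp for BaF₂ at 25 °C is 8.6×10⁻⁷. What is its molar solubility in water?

BaF₂(s) ⇌ Ba²⁺(aq) + 2 F⁻(aq)
Call the molar solubility s, so that [Ba²⁺] = s and [F⁻] = 2s.
Ksp = [Ba²⁺][F⁻]^2 = s · (2s)^2 = 4s^3
4s^3 = 8.6×10⁻⁷  ⇒  s^3 = 2.2×10⁻⁷
s = (2.2×10⁻⁷)^(1/3) = 6.0×10⁻³ mol/L

6.0×10⁻³ M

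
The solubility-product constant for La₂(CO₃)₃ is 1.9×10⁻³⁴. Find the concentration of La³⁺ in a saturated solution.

1.4×10⁻⁷ M

La₂(CO₃)₃(s) ⇌ 2 La³⁺(aq) + 3 CO₃²⁻(aq)
Let s be the molar solubility. Then [La³⁺] = 2s and [CO₃²⁻] = 3s.
Ksp = [La³⁺]^2[CO₃²⁻]^3 = (2s)^2 · (3s)^3 = 108s^5 = 1.9×10⁻³⁴
s = 7.1×10⁻⁸ M
[La³⁺] = 2s = 1.4×10⁻⁷ M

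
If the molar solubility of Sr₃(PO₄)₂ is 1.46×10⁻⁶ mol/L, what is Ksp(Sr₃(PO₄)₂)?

Ksp = 7.16×10⁻²⁸

Sr₃(PO₄)₂(s) ⇌ 3 Sr²⁺(aq) + 2 PO₄³⁻(aq)
Call the molar solubility s, so that [Sr²⁺] = 3s and [PO₄³⁻] = 2s.
Ksp = [Sr²⁺]^3[PO₄³⁻]^2 = (3s)^3 · (2s)^2 = 108s^5
Ksp = 108 × (1.46×10⁻⁶)^5 = 7.16×10⁻²⁸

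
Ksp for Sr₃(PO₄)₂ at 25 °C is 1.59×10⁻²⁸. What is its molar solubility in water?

1.08×10⁻⁶ M

Sr₃(PO₄)₂(s) ⇌ 3 Sr²⁺(aq) + 2 PO₄³⁻(aq)
For each mole of Sr₃(PO₄)₂ that dissolves per liter, [Sr²⁺] = 3s and [PO₄³⁻] = 2s; let s denote this solubility.
Ksp = [Sr²⁺]^3[PO₄³⁻]^2 = (3s)^3 · (2s)^2 = 108s^5
108s^5 = 1.59×10⁻²⁸  ⇒  s^5 = 1.47×10⁻³⁰
s = (1.47×10⁻³⁰)^(1/5) = 1.08×10⁻⁶ mol/L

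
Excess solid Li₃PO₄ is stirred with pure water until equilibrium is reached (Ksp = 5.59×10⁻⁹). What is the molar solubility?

3.79×10⁻³ M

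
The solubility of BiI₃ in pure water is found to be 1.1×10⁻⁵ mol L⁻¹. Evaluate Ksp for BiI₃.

Ksp = 4.0×10⁻¹⁹

BiI₃(s) ⇌ Bi³⁺(aq) + 3 I⁻(aq)
With molar solubility s: [Bi³⁺] = s, [I⁻] = 3s.
Ksp = [Bi³⁺][I⁻]^3 = s · (3s)^3 = 27s^4
Ksp = 27 × (1.1×10⁻⁵)^4 = 4.0×10⁻¹⁹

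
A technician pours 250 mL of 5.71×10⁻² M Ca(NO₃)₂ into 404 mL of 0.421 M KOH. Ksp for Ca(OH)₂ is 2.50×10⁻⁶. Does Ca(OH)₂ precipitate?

Yes

Total volume after mixing = 250 + 404 = 654 mL.
[Ca²⁺] = (5.71×10⁻²)(250)/654 = 2.18×10⁻² M
[OH⁻] = (0.421)(404)/654 = 0.260 M
Q = [Ca²⁺][OH⁻]^2 = 1.48×10⁻³
Q = 1.48×10⁻³ > Ksp = 2.50×10⁻⁶, so the solution is supersaturated and Ca(OH)₂ precipitates.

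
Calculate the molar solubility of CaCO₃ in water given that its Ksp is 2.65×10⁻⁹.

CaCO₃(s) ⇌ Ca²⁺(aq) + CO₃²⁻(aq)
For each mole of CaCO₃ that dissolves per liter, [Ca²⁺] = s and [CO₃²⁻] = s; let s denote this solubility.
Ksp = [Ca²⁺][CO₃²⁻] = s · s = s^2
s^2 = 2.65×10⁻⁹
s = (2.65×10⁻⁹)^(1/2) = 5.15×10⁻⁵ M

5.15×10⁻⁵ M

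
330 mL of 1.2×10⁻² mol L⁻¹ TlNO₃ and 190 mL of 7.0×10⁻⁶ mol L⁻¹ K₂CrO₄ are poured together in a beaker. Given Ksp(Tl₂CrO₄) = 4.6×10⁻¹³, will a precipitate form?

Yes

The combined volume is 520 mL.
[Tl⁺] = (1.2×10⁻²)(330)/520 = 7.6×10⁻³ mol L⁻¹
[CrO₄²⁻] = (7.0×10⁻⁶)(190)/520 = 2.6×10⁻⁶ mol L⁻¹
Q = [Tl⁺]^2[CrO₄²⁻] = 1.5×10⁻¹⁰
Because Q > Ksp (1.5×10⁻¹⁰ vs 4.6×10⁻¹³), a precipitate of Tl₂CrO₄ forms.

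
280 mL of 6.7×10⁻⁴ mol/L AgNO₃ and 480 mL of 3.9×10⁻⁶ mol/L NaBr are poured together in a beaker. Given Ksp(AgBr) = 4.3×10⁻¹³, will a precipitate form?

After mixing, V = 280 mL + 480 mL = 760 mL.
[Ag⁺] = (6.7×10⁻⁴)(280)/760 = 2.5×10⁻⁴ mol/L
[Br⁻] = (3.9×10⁻⁶)(480)/760 = 2.5×10⁻⁶ mol/L
Q = [Ag⁺][Br⁻] = 6.1×10⁻¹⁰
Q = 6.1×10⁻¹⁰ > Ksp = 4.3×10⁻¹³, so the solution is supersaturated and AgBr precipitates.

Yes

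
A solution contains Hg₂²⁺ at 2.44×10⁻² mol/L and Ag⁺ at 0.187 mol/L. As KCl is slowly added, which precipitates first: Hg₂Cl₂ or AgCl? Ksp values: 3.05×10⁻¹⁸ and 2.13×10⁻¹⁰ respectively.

Each salt precipitates once Q = Ksp for that salt.
For Hg₂Cl₂: [Cl⁻] = (Ksp/[Hg₂²⁺])^(1/2) = 1.12×10⁻⁸ mol/L
For AgCl: [Cl⁻] = (Ksp/[Ag⁺]) = 1.14×10⁻⁹ mol/L
AgCl requires the lower [Cl⁻], so it precipitates first.

AgCl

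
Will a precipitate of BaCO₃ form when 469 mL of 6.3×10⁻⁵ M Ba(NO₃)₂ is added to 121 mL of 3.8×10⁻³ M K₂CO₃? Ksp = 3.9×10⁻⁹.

After mixing, V = 469 mL + 121 mL = 590 mL.
[Ba²⁺] = (6.3×10⁻⁵)(469)/590 = 5.0×10⁻⁵ M
[CO₃²⁻] = (3.8×10⁻³)(121)/590 = 7.8×10⁻⁴ M
Q = [Ba²⁺][CO₃²⁻] = 3.9×10⁻⁸
Q = 3.9×10⁻⁸ > Ksp = 3.9×10⁻⁹, so the solution is supersaturated and BaCO₃ precipitates.

Yes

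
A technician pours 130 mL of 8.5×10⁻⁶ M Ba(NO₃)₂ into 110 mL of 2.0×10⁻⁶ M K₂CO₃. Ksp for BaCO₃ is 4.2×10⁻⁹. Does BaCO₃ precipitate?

No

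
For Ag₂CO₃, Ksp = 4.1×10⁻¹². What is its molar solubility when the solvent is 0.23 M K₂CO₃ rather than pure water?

Ag₂CO₃(s) ⇌ 2 Ag⁺(aq) + CO₃²⁻(aq)
Let s be the solubility of Ag₂CO₃ here. The common ion gives [CO₃²⁻] ≈ 0.23 M, and [Ag⁺] = 2s.
Ksp = [Ag⁺]^2[CO₃²⁻] = (2s)^2(0.23)
(2s)^2 = 4.1×10⁻¹² / (0.23) = 1.8×10⁻¹¹
s = 2.1×10⁻⁶ M

2.1×10⁻⁶ M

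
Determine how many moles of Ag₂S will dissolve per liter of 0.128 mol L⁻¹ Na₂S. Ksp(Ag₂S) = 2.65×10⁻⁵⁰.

2.28×10⁻²⁵ M

Ag₂S(s) ⇌ 2 Ag⁺(aq) + S²⁻(aq)
With S²⁻ already at 0.128 mol L⁻¹ and s small, take [S²⁻] ≈ 0.128 mol L⁻¹ and [Ag⁺] = 2s.
Ksp = [Ag⁺]^2[S²⁻] = (2s)^2(0.128)
(2s)^2 = 2.65×10⁻⁵⁰ / (0.128) = 2.07×10⁻⁴⁹
s = 2.28×10⁻²⁵ mol L⁻¹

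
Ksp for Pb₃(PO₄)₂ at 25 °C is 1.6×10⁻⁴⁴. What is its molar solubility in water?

6.8×10⁻¹⁰ M

Pb₃(PO₄)₂(s) ⇌ 3 Pb²⁺(aq) + 2 PO₄³⁻(aq)
With molar solubility s: [Pb²⁺] = 3s, [PO₄³⁻] = 2s.
Ksp = [Pb²⁺]^3[PO₄³⁻]^2 = (3s)^3 · (2s)^2 = 108s^5
108s^5 = 1.6×10⁻⁴⁴  ⇒  s^5 = 1.5×10⁻⁴⁶
s = (1.5×10⁻⁴⁶)^(1/5) = 6.8×10⁻¹⁰ mol/L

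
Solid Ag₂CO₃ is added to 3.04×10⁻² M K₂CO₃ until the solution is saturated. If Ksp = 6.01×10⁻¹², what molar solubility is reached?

Ag₂CO₃(s) ⇌ 2 Ag⁺(aq) + CO₃²⁻(aq)
With CO₃²⁻ already at 3.04×10⁻² M and s small, take [CO₃²⁻] ≈ 3.04×10⁻² M and [Ag⁺] = 2s.
Ksp = [Ag⁺]^2[CO₃²⁻] = (2s)^2(3.04×10⁻²)
(2s)^2 = 6.01×10⁻¹² / (3.04×10⁻²) = 1.98×10⁻¹⁰
s = 7.03×10⁻⁶ M

7.03×10⁻⁶ M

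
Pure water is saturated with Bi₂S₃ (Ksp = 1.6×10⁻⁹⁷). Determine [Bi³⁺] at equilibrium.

3.4×10⁻²⁰ M

Bi₂S₃(s) ⇌ 2 Bi³⁺(aq) + 3 S²⁻(aq)
For each mole of Bi₂S₃ that dissolves per liter, [Bi³⁺] = 2s and [S²⁻] = 3s; let s denote this solubility.
Ksp = [Bi³⁺]^2[S²⁻]^3 = (2s)^2 · (3s)^3 = 108s^5 = 1.6×10⁻⁹⁷
s = 1.7×10⁻²⁰ M
[Bi³⁺] = 2s = 3.4×10⁻²⁰ M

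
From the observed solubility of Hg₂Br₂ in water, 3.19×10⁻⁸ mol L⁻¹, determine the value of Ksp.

Ksp = 1.30×10⁻²²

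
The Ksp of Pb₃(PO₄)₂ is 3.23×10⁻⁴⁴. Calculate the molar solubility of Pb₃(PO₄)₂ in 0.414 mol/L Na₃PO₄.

Pb₃(PO₄)₂(s) ⇌ 3 Pb²⁺(aq) + 2 PO₄³⁻(aq)
The solution already contains PO₄³⁻ at 0.414 mol/L. Let s be the molar solubility of Pb₃(PO₄)₂.
[PO₄³⁻] ≈ 0.414 mol/L (common ion dominates); [Pb²⁺] = 3s.
Ksp = [Pb²⁺]^3[PO₄³⁻]^2 = (3s)^3(0.414)^2
(3s)^3 = 3.23×10⁻⁴⁴ / (0.414)^2 = 1.88×10⁻⁴³
s = 1.91×10⁻¹⁵ mol/L

1.91×10⁻¹⁵ M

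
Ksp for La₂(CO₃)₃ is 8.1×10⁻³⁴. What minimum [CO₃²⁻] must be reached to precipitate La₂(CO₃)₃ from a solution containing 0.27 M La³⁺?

Each salt precipitates once Q = Ksp for that salt.
La₂(CO₃)₃(s) ⇌ 2 La³⁺(aq) + 3 CO₃²⁻(aq)
Ksp = [La³⁺]^2[CO₃²⁻]^3 = [CO₃²⁻]^3(0.27)^2
[CO₃²⁻]^3 = 8.1×10⁻³⁴ / (0.27)^2 = 1.1×10⁻³²
[CO₃²⁻] = 2.2×10⁻¹¹ M

2.2×10⁻¹¹ M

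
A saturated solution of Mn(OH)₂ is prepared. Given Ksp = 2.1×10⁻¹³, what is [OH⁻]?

7.5×10⁻⁵ M

Mn(OH)₂(s) ⇌ Mn²⁺(aq) + 2 OH⁻(aq)
With molar solubility s: [Mn²⁺] = s, [OH⁻] = 2s.
Ksp = [Mn²⁺][OH⁻]^2 = s · (2s)^2 = 4s^3 = 2.1×10⁻¹³
s = 3.7×10⁻⁵ M
[OH⁻] = 2s = 7.5×10⁻⁵ M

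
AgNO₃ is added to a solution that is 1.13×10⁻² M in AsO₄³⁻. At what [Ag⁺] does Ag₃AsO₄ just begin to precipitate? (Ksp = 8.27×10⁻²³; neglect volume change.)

The threshold for precipitation is Q = Ksp.
Ag₃AsO₄(s) ⇌ 3 Ag⁺(aq) + AsO₄³⁻(aq)
Ksp = [Ag⁺]^3[AsO₄³⁻] = [Ag⁺]^3(1.13×10⁻²)
[Ag⁺]^3 = 8.27×10⁻²³ / (1.13×10⁻²) = 7.32×10⁻²¹
[Ag⁺] = 1.94×10⁻⁷ M

1.94×10⁻⁷ M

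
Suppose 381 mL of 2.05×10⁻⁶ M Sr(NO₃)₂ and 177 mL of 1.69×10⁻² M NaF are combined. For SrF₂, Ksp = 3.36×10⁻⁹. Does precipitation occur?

No

Total volume after mixing = 381 + 177 = 558 mL.
[Sr²⁺] = (2.05×10⁻⁶)(381)/558 = 1.40×10⁻⁶ M
[F⁻] = (1.69×10⁻²)(177)/558 = 5.36×10⁻³ M
Q = [Sr²⁺][F⁻]^2 = 4.02×10⁻¹¹
Q = 4.02×10⁻¹¹ < Ksp = 3.36×10⁻⁹, so the solution is unsaturated and no precipitate forms.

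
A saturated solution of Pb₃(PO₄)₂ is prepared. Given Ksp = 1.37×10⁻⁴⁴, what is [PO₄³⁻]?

Pb₃(PO₄)₂(s) ⇌ 3 Pb²⁺(aq) + 2 PO₄³⁻(aq)
With molar solubility s: [Pb²⁺] = 3s, [PO₄³⁻] = 2s.
Ksp = [Pb²⁺]^3[PO₄³⁻]^2 = (3s)^3 · (2s)^2 = 108s^5 = 1.37×10⁻⁴⁴
s = 6.62×10⁻¹⁰ mol L⁻¹
[PO₄³⁻] = 2s = 1.32×10⁻⁹ mol L⁻¹

1.32×10⁻⁹ M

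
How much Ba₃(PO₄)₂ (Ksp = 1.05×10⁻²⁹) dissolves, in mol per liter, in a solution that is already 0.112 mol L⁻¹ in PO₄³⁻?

Ba₃(PO₄)₂(s) ⇌ 3 Ba²⁺(aq) + 2 PO₄³⁻(aq)
With PO₄³⁻ already at 0.112 mol L⁻¹ and s small, take [PO₄³⁻] ≈ 0.112 mol L⁻¹ and [Ba²⁺] = 3s.
Ksp = [Ba²⁺]^3[PO₄³⁻]^2 = (3s)^3(0.112)^2
(3s)^3 = 1.05×10⁻²⁹ / (0.112)^2 = 8.37×10⁻²⁸
s = 3.14×10⁻¹⁰ mol L⁻¹

3.14×10⁻¹⁰ M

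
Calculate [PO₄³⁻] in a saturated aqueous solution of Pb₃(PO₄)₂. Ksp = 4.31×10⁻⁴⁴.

Pb₃(PO₄)₂(s) ⇌ 3 Pb²⁺(aq) + 2 PO₄³⁻(aq)
For each mole of Pb₃(PO₄)₂ that dissolves per liter, [Pb²⁺] = 3s and [PO₄³⁻] = 2s; let s denote this solubility.
Ksp = [Pb²⁺]^3[PO₄³⁻]^2 = (3s)^3 · (2s)^2 = 108s^5 = 4.31×10⁻⁴⁴
s = 8.32×10⁻¹⁰ mol L⁻¹
[PO₄³⁻] = 2s = 1.66×10⁻⁹ mol L⁻¹

1.66×10⁻⁹ M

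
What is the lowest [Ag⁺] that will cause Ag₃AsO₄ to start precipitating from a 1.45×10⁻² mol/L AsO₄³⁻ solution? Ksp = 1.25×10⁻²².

2.05×10⁻⁷ M

Each salt precipitates once Q = Ksp for that salt.
Ag₃AsO₄(s) ⇌ 3 Ag⁺(aq) + AsO₄³⁻(aq)
Ksp = [Ag⁺]^3[AsO₄³⁻] = [Ag⁺]^3(1.45×10⁻²)
[Ag⁺]^3 = 1.25×10⁻²² / (1.45×10⁻²) = 8.62×10⁻²¹
[Ag⁺] = 2.05×10⁻⁷ mol/L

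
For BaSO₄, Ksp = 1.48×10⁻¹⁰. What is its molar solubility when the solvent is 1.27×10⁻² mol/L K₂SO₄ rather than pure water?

1.17×10⁻⁸ M

BaSO₄(s) ⇌ Ba²⁺(aq) + SO₄²⁻(aq)
The solution already contains SO₄²⁻ at 1.27×10⁻² mol/L. Let s be the molar solubility of BaSO₄.
[SO₄²⁻] ≈ 1.27×10⁻² mol/L (common ion dominates); [Ba²⁺] = s.
Ksp = [Ba²⁺][SO₄²⁻] = s(1.27×10⁻²)
s = 1.48×10⁻¹⁰ / (1.27×10⁻²) = 1.17×10⁻⁸
s = 1.17×10⁻⁸ mol/L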